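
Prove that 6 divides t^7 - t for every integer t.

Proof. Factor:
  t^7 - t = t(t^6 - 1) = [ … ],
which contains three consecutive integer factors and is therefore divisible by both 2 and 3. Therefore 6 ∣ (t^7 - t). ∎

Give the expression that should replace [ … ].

(t - 1)t(t + 1)(t^4 + t^2 + 1)

t^6 - 1 = (t^2 - 1)(t^4 + t^2 + 1), and t^2 - 1 = (t-1)(t+1).
So t(t^6 - 1) = (t - 1)t(t + 1)(t^4 + t^2 + 1).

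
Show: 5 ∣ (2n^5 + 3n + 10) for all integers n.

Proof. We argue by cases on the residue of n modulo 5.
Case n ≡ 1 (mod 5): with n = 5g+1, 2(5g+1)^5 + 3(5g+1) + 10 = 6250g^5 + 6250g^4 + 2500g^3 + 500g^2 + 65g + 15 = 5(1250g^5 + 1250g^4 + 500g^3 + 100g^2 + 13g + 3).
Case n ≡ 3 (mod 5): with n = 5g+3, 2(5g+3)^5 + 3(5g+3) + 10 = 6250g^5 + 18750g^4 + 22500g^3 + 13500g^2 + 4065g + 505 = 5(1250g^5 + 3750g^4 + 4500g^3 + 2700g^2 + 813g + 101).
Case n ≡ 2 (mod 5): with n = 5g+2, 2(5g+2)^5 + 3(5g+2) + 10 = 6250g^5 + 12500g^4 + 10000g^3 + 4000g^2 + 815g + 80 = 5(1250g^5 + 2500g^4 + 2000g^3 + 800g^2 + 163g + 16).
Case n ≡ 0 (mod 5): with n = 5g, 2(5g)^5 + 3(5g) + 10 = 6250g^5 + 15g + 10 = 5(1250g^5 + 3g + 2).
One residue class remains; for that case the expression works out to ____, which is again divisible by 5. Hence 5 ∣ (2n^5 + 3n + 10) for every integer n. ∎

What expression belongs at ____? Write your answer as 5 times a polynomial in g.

5(1250g^5 + 5000g^4 + 8000g^3 + 6400g^2 + 2563g + 414)

Only n ≡ 4 (mod 5) is unaccounted for. Put n = 5g+4:
2(5g+4)^5 + 3(5g+4) + 10 expands to 6250g^5 + 25000g^4 + 40000g^3 + 32000g^2 + 12815g + 2070,
and factoring out 5 leaves 5(1250g^5 + 5000g^4 + 8000g^3 + 6400g^2 + 2563g + 414).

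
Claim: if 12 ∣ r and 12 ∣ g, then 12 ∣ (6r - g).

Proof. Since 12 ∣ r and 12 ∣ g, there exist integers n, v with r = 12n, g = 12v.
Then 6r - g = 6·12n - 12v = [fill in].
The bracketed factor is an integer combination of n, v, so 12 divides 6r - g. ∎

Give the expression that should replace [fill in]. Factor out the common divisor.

Pull the common 12 out of every term: 6·12n - 12v = 12(6n - v).
6n - v is an integer, which exhibits the divisibility.

12(6n - v)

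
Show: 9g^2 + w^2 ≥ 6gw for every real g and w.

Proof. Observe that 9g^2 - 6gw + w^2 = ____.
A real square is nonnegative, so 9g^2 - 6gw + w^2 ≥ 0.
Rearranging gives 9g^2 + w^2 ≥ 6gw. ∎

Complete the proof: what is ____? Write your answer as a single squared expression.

(3g - w)^2

The leading and trailing coefficients are 3^2 and 1^2, and 6 = 2·3·1, so the trinomial is (3g - w)^2.
Hence 9g^2 - 6gw + w^2 ≥ 0.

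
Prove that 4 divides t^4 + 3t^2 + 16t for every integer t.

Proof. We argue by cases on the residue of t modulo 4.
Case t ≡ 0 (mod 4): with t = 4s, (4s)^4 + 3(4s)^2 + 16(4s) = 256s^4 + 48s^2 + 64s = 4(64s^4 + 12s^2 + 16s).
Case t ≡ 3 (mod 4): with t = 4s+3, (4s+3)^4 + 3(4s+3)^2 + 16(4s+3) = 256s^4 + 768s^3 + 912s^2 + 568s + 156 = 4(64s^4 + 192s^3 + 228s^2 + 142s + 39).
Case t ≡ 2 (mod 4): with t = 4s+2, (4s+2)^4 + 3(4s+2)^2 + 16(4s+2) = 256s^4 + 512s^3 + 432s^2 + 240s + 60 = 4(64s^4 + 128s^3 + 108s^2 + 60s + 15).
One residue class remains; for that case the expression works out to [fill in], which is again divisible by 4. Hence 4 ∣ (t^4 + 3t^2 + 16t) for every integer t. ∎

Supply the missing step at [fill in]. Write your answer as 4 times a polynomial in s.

The residues treated are {0, 3, 2}, so the missing case is t ≡ 1 (mod 4); write t = 4s+1.
Then (4s+1)^4 + 3(4s+1)^2 + 16(4s+1) = 256s^4 + 256s^3 + 144s^2 + 104s + 20 = 4(64s^4 + 64s^3 + 36s^2 + 26s + 5).

4(64s^4 + 64s^3 + 36s^2 + 26s + 5)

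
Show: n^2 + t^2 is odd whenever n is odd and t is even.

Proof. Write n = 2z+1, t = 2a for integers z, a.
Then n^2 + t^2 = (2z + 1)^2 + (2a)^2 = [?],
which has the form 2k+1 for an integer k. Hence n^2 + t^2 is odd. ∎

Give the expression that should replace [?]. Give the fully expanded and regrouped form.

2(2a^2 + 2z^2 + 2z) + 1

Expanding: (2z + 1)^2 + (2a)^2 = 4a^2 + 4z^2 + 4z + 1.
Every term except the constant is even, so this is 2(2a^2 + 2z^2 + 2z) + 1,
and 2a^2 + 2z^2 + 2z ∈ ℤ gives the required form.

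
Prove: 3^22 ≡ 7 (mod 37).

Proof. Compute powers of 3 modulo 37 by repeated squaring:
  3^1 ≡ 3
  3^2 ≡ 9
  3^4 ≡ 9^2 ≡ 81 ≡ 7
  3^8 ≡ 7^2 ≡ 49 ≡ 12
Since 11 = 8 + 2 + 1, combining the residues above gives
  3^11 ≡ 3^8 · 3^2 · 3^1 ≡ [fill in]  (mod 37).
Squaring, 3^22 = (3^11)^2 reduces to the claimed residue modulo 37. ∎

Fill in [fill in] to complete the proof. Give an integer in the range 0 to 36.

28

3^8 · 3^2 · 3^1 ≡ 12 · 9 · 3 = 324.
324 mod 37 = 28, so 3^11 ≡ 28 (mod 37).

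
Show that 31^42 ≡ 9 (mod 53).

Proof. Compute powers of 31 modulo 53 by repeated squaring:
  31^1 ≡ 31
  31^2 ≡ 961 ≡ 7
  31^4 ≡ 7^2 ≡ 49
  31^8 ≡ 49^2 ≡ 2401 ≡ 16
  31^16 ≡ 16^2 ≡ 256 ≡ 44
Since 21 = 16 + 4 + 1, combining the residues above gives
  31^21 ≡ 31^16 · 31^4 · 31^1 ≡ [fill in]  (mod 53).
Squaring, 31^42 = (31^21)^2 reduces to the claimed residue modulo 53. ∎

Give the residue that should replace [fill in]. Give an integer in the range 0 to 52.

31^16 · 31^4 · 31^1 ≡ 44 · 49 · 31 = 66836.
66836 mod 53 = 3, so 31^21 ≡ 3 (mod 53).

3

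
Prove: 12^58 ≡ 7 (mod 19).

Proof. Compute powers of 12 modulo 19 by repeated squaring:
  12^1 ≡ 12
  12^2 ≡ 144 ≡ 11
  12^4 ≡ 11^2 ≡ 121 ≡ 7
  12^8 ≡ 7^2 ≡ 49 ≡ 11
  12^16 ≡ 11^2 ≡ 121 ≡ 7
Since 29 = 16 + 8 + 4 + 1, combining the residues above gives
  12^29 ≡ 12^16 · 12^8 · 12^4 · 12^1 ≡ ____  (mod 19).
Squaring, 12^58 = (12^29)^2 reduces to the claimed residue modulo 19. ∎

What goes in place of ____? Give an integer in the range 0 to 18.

12^16 · 12^8 · 12^4 · 12^1 ≡ 7 · 11 · 7 · 12 = 6468.
6468 mod 19 = 8, so 12^29 ≡ 8 (mod 19).

8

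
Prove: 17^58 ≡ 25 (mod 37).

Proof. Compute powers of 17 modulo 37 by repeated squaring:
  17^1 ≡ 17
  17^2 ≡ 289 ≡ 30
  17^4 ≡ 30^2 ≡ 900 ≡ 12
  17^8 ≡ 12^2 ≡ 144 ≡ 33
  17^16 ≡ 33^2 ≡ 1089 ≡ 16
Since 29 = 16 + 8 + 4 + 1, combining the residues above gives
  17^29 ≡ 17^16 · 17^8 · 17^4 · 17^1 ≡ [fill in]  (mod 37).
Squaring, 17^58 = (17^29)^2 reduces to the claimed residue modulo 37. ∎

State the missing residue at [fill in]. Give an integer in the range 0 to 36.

Multiply the listed residues: 16 · 33 · 12 · 17 = 528 → 6336 → 107712.
Reducing modulo 37: 107712 = 2911·37 + 5, so 17^29 ≡ 5.

5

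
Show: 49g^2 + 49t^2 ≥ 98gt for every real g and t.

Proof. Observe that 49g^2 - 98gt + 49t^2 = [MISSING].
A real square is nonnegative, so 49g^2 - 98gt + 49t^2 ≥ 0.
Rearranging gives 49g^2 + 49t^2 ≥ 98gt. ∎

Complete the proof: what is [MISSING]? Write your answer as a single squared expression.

(7g - 7t)^2

The leading and trailing coefficients are 7^2 and 7^2, and 98 = 2·7·7, so the trinomial is (7g - 7t)^2.
Hence 49g^2 - 98gt + 49t^2 ≥ 0.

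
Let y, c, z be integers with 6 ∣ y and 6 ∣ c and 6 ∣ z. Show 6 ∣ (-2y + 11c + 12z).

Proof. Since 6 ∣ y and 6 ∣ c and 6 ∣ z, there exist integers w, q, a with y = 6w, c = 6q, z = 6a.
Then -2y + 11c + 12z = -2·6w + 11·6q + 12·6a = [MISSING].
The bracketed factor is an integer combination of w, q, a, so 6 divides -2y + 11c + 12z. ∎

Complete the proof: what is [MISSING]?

6(12a + 11q - 2w)

Each term has a factor of 6: -2·6w + 11·6q + 12·6a = 6·(12a + 11q - 2w).
Since 12a + 11q - 2w is an integer, 6 ∣ (-2y + 11c + 12z).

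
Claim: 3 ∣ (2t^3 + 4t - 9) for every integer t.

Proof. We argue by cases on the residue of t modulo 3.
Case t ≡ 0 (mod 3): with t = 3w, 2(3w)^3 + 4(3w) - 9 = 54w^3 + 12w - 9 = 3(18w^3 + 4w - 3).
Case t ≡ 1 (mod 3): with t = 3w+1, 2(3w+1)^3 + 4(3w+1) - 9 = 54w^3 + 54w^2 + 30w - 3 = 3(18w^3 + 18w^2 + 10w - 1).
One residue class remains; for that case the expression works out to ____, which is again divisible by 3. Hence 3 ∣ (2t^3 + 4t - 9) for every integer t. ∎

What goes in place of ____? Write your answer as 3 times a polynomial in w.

The residues treated are {0, 1}, so the missing case is t ≡ 2 (mod 3); write t = 3w+2.
Then 2(3w+2)^3 + 4(3w+2) - 9 = 54w^3 + 108w^2 + 84w + 15 = 3(18w^3 + 36w^2 + 28w + 5).

3(18w^3 + 36w^2 + 28w + 5)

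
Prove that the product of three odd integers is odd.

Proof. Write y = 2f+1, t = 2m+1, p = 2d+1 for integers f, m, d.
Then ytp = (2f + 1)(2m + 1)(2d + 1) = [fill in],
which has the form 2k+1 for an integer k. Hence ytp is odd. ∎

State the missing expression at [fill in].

2(4dfm + 2df + 2dm + d + 2fm + f + m) + 1

(2f + 1)(2m + 1)(2d + 1) = 8dfm + 4df + 4dm + 2d + 4fm + 2f + 2m + 1
= 2(4dfm + 2df + 2dm + d + 2fm + f + m) + 1.
Since 4dfm + 2df + 2dm + d + 2fm + f + m is an integer, the product is of the form 2k+1 for an integer k.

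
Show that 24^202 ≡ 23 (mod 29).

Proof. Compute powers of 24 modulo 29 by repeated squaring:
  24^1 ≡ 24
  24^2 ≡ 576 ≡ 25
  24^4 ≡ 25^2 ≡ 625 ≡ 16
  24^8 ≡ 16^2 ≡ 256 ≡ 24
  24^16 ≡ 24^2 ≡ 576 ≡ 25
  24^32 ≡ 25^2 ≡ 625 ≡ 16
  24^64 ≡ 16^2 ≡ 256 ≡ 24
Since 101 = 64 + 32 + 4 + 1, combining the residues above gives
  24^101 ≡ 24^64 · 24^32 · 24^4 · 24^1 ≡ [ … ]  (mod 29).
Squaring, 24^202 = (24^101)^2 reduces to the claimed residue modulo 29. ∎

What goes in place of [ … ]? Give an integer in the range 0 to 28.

24^64 · 24^32 · 24^4 · 24^1 ≡ 24 · 16 · 16 · 24 = 147456.
147456 mod 29 = 20, so 24^101 ≡ 20 (mod 29).

20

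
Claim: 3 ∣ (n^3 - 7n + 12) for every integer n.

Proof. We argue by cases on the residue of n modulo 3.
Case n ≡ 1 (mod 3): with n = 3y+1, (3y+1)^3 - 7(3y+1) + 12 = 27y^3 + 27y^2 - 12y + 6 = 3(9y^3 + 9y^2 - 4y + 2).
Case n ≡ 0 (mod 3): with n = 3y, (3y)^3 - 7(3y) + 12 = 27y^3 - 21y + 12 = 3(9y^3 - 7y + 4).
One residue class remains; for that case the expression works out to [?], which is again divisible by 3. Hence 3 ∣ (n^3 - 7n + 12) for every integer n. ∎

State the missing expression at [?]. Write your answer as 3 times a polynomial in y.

Only n ≡ 2 (mod 3) is unaccounted for. Put n = 3y+2:
(3y+2)^3 - 7(3y+2) + 12 expands to 27y^3 + 54y^2 + 15y + 6,
and factoring out 3 leaves 3(9y^3 + 18y^2 + 5y + 2).

3(9y^3 + 18y^2 + 5y + 2)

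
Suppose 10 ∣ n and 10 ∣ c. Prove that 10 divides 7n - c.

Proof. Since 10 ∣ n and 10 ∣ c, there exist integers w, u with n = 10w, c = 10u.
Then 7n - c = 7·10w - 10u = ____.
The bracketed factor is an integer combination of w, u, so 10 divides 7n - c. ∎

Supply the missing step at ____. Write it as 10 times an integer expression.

10(-u + 7w)

Each term has a factor of 10: 7·10w - 10u = 10·(-u + 7w).
Since -u + 7w is an integer, 10 ∣ (7n - c).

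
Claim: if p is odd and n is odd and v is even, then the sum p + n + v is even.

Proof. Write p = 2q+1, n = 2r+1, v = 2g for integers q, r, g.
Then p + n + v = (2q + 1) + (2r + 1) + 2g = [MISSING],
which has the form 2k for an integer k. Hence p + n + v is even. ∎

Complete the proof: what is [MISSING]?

Expanding: (2q + 1) + (2r + 1) + 2g = 2g + 2q + 2r + 2.
Every term is even; pulling out the factor of 2 gives 2(g + q + r + 1).

2(g + q + r + 1)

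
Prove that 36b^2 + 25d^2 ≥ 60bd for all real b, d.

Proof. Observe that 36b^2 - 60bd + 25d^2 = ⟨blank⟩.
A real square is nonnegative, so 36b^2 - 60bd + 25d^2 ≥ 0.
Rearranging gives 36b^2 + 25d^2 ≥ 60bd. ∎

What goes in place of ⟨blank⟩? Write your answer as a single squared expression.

(6b - 5d)^2

36b^2 - 60bd + 25d^2 is a perfect-square trinomial: the outer terms are (6b)^2 and (5d)^2, and the cross term is -2·6b·5d.
So 36b^2 - 60bd + 25d^2 = (6b - 5d)^2 ≥ 0.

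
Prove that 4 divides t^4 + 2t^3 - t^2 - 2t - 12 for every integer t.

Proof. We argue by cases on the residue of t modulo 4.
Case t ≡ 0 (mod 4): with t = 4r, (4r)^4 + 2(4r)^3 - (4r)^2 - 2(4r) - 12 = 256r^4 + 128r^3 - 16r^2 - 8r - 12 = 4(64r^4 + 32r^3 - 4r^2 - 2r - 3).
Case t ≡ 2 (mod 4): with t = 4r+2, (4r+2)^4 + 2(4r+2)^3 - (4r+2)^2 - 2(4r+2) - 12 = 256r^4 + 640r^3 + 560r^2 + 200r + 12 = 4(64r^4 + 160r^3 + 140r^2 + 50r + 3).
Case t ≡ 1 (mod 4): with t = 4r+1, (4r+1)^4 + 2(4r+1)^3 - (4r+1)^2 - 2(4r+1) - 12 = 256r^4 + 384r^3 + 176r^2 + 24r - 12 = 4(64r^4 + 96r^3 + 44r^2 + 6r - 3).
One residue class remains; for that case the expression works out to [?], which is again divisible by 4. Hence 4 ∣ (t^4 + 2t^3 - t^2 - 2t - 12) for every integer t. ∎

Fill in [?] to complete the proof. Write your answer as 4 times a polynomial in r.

4(64r^4 + 224r^3 + 284r^2 + 154r + 27)

Only t ≡ 3 (mod 4) is unaccounted for. Put t = 4r+3:
(4r+3)^4 + 2(4r+3)^3 - (4r+3)^2 - 2(4r+3) - 12 expands to 256r^4 + 896r^3 + 1136r^2 + 616r + 108,
and factoring out 4 leaves 4(64r^4 + 224r^3 + 284r^2 + 154r + 27).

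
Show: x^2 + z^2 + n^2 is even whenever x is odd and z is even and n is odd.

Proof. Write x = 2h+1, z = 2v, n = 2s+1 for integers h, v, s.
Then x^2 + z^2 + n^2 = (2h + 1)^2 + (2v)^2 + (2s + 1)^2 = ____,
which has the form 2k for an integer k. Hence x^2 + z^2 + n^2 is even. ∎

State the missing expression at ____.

Expanding: (2h + 1)^2 + (2v)^2 + (2s + 1)^2 = 4h^2 + 4h + 4s^2 + 4s + 4v^2 + 2.
Every term is even; pulling out the factor of 2 gives 2(2h^2 + 2h + 2s^2 + 2s + 2v^2 + 1).

2(2h^2 + 2h + 2s^2 + 2s + 2v^2 + 1)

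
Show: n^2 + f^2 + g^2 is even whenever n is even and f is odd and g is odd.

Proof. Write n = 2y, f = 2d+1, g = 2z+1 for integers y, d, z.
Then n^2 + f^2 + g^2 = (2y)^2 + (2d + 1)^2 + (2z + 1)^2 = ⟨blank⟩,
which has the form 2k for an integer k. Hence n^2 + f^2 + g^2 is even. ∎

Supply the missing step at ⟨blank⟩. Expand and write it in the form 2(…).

2(2d^2 + 2d + 2y^2 + 2z^2 + 2z + 1)

(2y)^2 + (2d + 1)^2 + (2z + 1)^2 = 4d^2 + 4d + 4y^2 + 4z^2 + 4z + 2
= 2(2d^2 + 2d + 2y^2 + 2z^2 + 2z + 1).
Since 2d^2 + 2d + 2y^2 + 2z^2 + 2z + 1 is an integer, the sum of squares is of the form 2k for an integer k.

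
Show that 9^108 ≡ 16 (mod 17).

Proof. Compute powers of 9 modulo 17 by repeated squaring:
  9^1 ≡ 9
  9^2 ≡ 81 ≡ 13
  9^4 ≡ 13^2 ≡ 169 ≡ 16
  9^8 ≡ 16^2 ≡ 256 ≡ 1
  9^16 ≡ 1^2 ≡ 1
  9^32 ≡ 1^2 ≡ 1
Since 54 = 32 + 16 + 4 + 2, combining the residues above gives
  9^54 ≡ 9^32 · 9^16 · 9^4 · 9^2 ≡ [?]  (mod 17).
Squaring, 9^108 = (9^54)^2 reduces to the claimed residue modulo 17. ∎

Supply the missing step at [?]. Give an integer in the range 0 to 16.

4

Multiply the listed residues: 1 · 1 · 16 · 13 = 1 → 16 → 208.
Reducing modulo 17: 208 = 12·17 + 4, so 9^54 ≡ 4.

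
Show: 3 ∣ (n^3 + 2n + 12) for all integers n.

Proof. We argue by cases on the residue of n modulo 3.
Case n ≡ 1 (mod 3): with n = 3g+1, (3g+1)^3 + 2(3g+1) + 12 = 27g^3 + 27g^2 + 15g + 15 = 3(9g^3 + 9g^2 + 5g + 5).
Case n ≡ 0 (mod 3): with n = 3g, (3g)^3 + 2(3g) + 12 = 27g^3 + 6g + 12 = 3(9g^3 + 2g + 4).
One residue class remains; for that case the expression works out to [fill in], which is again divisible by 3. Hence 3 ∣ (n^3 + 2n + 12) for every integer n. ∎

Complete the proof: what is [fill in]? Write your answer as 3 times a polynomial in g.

The residues treated are {1, 0}, so the missing case is n ≡ 2 (mod 3); write n = 3g+2.
Then (3g+2)^3 + 2(3g+2) + 12 = 27g^3 + 54g^2 + 42g + 24 = 3(9g^3 + 18g^2 + 14g + 8).

3(9g^3 + 18g^2 + 14g + 8)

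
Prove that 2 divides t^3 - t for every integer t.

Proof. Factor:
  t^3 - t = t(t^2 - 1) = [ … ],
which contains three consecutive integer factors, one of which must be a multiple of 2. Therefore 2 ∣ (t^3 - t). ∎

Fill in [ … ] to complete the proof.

(t - 1)t(t + 1)

t(t^2 - 1) = t(t - 1)(t + 1) = (t - 1)t(t + 1).
These three factors are consecutive integers, so their product is divisible by 2.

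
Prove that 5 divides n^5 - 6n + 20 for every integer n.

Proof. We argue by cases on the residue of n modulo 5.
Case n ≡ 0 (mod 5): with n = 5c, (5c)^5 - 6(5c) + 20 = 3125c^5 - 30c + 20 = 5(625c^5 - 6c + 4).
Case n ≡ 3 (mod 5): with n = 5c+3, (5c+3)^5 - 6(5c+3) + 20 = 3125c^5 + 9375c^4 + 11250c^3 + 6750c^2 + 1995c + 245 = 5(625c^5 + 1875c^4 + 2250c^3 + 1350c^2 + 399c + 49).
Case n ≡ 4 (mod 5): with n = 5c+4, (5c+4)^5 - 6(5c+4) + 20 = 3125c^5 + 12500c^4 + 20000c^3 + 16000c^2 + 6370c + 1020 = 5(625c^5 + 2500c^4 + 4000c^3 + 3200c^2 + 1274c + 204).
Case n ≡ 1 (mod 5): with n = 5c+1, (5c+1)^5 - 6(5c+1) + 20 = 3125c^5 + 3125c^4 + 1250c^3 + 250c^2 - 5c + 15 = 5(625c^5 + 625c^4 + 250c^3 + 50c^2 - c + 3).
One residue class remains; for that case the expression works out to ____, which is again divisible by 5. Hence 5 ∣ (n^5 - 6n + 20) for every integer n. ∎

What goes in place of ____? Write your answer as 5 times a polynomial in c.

Only n ≡ 2 (mod 5) is unaccounted for. Put n = 5c+2:
(5c+2)^5 - 6(5c+2) + 20 expands to 3125c^5 + 6250c^4 + 5000c^3 + 2000c^2 + 370c + 40,
and factoring out 5 leaves 5(625c^5 + 1250c^4 + 1000c^3 + 400c^2 + 74c + 8).

5(625c^5 + 1250c^4 + 1000c^3 + 400c^2 + 74c + 8)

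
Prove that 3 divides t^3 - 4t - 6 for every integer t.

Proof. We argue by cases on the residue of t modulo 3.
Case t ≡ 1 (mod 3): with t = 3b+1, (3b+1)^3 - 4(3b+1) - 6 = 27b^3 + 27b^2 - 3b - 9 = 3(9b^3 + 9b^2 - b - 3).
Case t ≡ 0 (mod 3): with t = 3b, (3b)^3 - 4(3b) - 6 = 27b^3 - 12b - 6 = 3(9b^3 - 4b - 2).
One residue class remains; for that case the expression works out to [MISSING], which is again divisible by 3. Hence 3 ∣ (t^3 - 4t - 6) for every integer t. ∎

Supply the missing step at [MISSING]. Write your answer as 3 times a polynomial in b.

3(9b^3 + 18b^2 + 8b - 2)

Only t ≡ 2 (mod 3) is unaccounted for. Put t = 3b+2:
(3b+2)^3 - 4(3b+2) - 6 expands to 27b^3 + 54b^2 + 24b - 6,
and factoring out 3 leaves 3(9b^3 + 18b^2 + 8b - 2).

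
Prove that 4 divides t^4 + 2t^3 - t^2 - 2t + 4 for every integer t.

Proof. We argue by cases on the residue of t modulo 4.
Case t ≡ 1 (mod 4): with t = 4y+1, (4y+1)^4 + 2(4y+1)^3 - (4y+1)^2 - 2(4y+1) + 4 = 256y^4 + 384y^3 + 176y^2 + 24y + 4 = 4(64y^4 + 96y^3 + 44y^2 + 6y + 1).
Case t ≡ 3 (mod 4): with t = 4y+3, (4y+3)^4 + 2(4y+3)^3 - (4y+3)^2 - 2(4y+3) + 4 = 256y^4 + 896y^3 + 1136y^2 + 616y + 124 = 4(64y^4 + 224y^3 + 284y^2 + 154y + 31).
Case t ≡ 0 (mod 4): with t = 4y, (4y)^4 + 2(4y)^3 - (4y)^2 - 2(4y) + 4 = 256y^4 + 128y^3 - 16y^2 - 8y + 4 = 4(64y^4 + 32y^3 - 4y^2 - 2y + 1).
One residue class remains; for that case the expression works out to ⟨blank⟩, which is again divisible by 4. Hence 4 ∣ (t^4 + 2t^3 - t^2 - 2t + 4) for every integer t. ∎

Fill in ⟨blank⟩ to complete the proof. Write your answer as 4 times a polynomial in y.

4(64y^4 + 160y^3 + 140y^2 + 50y + 7)

Only t ≡ 2 (mod 4) is unaccounted for. Put t = 4y+2:
(4y+2)^4 + 2(4y+2)^3 - (4y+2)^2 - 2(4y+2) + 4 expands to 256y^4 + 640y^3 + 560y^2 + 200y + 28,
and factoring out 4 leaves 4(64y^4 + 160y^3 + 140y^2 + 50y + 7).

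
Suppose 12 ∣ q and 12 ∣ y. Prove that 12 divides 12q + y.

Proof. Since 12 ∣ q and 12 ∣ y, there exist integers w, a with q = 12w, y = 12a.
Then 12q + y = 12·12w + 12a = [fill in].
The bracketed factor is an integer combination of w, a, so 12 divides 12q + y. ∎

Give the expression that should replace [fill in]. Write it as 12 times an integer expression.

Pull the common 12 out of every term: 12·12w + 12a = 12(a + 12w).
a + 12w is an integer, which exhibits the divisibility.

12(a + 12w)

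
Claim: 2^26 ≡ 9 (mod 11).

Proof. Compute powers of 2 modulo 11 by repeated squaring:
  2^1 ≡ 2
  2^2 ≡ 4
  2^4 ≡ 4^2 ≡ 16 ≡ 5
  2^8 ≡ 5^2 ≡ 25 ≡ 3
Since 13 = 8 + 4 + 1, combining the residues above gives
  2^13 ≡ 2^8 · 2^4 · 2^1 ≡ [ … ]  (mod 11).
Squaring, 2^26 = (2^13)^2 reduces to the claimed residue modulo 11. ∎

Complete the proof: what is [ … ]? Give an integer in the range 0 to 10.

8

2^8 · 2^4 · 2^1 ≡ 3 · 5 · 2 = 30.
30 mod 11 = 8, so 2^13 ≡ 8 (mod 11).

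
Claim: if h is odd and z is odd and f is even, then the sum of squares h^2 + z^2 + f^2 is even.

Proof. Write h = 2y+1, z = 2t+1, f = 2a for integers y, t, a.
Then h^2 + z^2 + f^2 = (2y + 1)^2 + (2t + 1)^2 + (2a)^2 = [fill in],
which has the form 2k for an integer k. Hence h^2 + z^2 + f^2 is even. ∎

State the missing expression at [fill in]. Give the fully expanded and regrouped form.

(2y + 1)^2 + (2t + 1)^2 + (2a)^2 = 4a^2 + 4t^2 + 4t + 4y^2 + 4y + 2
= 2(2a^2 + 2t^2 + 2t + 2y^2 + 2y + 1).
Since 2a^2 + 2t^2 + 2t + 2y^2 + 2y + 1 is an integer, the sum of squares is of the form 2k for an integer k.

2(2a^2 + 2t^2 + 2t + 2y^2 + 2y + 1)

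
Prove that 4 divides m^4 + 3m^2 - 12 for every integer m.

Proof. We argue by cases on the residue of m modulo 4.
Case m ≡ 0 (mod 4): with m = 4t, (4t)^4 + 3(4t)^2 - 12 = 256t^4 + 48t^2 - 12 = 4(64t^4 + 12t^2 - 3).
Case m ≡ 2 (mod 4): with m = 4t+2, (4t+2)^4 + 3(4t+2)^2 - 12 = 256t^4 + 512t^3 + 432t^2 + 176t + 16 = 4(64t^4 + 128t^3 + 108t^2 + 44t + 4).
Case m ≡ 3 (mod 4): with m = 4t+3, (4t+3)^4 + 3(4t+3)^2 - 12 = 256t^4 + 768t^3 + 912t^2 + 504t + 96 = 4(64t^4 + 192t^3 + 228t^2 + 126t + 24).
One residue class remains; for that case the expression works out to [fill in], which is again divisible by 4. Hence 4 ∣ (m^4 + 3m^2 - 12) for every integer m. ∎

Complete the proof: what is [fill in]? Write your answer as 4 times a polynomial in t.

Only m ≡ 1 (mod 4) is unaccounted for. Put m = 4t+1:
(4t+1)^4 + 3(4t+1)^2 - 12 expands to 256t^4 + 256t^3 + 144t^2 + 40t - 8,
and factoring out 4 leaves 4(64t^4 + 64t^3 + 36t^2 + 10t - 2).

4(64t^4 + 64t^3 + 36t^2 + 10t - 2)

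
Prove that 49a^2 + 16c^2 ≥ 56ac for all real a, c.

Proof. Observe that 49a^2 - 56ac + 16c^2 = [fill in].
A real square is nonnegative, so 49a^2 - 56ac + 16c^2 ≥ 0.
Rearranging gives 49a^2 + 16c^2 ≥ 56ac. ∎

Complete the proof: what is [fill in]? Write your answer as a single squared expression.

(7a - 4c)^2

49a^2 - 56ac + 16c^2 is a perfect-square trinomial: the outer terms are (7a)^2 and (4c)^2, and the cross term is -2·7a·4c.
So 49a^2 - 56ac + 16c^2 = (7a - 4c)^2 ≥ 0.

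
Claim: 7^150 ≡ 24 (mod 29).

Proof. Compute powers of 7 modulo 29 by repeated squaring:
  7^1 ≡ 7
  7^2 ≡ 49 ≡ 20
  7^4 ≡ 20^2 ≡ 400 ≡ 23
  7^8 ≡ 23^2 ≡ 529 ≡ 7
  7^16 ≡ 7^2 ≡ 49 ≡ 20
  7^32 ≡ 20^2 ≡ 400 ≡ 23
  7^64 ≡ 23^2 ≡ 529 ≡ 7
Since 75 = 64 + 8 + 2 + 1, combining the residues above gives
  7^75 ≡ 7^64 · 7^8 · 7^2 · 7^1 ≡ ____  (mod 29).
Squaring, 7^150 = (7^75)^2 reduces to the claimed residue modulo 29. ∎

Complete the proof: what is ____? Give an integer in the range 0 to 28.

16

7^64 · 7^8 · 7^2 · 7^1 ≡ 7 · 7 · 20 · 7 = 6860.
6860 mod 29 = 16, so 7^75 ≡ 16 (mod 29).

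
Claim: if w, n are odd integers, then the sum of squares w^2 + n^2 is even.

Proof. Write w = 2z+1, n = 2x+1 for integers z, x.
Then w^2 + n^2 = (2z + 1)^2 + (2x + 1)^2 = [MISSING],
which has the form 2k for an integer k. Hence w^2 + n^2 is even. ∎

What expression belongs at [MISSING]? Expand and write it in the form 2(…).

Expanding: (2z + 1)^2 + (2x + 1)^2 = 4x^2 + 4x + 4z^2 + 4z + 2.
Every term is even; pulling out the factor of 2 gives 2(2x^2 + 2x + 2z^2 + 2z + 1).

2(2x^2 + 2x + 2z^2 + 2z + 1)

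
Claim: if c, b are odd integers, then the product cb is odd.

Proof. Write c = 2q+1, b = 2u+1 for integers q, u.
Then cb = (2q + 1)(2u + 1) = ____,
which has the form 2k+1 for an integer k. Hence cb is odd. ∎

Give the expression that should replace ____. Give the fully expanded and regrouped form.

(2q + 1)(2u + 1) = 4qu + 2q + 2u + 1
= 2(2qu + q + u) + 1.
Since 2qu + q + u is an integer, the product is of the form 2k+1 for an integer k.

2(2qu + q + u) + 1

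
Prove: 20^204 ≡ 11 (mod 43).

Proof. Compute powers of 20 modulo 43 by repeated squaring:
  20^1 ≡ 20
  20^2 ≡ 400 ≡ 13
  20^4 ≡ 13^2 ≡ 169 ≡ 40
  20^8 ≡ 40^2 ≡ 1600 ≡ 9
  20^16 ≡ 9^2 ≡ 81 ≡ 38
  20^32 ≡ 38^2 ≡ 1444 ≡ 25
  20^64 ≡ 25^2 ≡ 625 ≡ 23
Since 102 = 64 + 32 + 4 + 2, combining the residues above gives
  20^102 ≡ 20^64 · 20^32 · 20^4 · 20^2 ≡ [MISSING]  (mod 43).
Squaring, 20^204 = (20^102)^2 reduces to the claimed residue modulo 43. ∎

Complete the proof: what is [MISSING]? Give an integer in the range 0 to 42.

Multiply the listed residues: 23 · 25 · 40 · 13 = 575 → 23000 → 299000.
Reducing modulo 43: 299000 = 6953·43 + 21, so 20^102 ≡ 21.

21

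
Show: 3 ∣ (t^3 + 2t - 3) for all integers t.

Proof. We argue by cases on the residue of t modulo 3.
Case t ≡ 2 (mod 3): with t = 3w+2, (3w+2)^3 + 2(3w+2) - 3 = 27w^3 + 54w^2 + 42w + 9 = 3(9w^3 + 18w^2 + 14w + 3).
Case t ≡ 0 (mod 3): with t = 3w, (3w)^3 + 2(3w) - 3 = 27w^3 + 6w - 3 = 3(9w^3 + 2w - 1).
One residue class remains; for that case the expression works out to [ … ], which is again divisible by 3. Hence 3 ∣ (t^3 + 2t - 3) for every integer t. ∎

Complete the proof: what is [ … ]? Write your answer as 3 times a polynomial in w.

3(9w^3 + 9w^2 + 5w)

Only t ≡ 1 (mod 3) is unaccounted for. Put t = 3w+1:
(3w+1)^3 + 2(3w+1) - 3 expands to 27w^3 + 27w^2 + 15w,
and factoring out 3 leaves 3(9w^3 + 9w^2 + 5w).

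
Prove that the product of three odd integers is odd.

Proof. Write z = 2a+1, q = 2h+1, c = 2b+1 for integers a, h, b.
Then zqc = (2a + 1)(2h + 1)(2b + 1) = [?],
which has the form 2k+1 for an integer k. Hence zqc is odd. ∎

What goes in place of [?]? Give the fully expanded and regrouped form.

2(4abh + 2ab + 2ah + a + 2bh + b + h) + 1

Expanding: (2a + 1)(2h + 1)(2b + 1) = 8abh + 4ab + 4ah + 2a + 4bh + 2b + 2h + 1.
Every term except the constant is even, so this is 2(4abh + 2ab + 2ah + a + 2bh + b + h) + 1,
and 4abh + 2ab + 2ah + a + 2bh + b + h ∈ ℤ gives the required form.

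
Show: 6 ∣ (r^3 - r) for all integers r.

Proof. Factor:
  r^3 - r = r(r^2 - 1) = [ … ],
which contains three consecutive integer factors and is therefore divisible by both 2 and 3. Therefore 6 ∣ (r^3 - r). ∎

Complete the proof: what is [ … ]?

(r - 1)r(r + 1)

r(r^2 - 1) = r(r - 1)(r + 1) = (r - 1)r(r + 1).
These three factors are consecutive integers, so their product is divisible by 6.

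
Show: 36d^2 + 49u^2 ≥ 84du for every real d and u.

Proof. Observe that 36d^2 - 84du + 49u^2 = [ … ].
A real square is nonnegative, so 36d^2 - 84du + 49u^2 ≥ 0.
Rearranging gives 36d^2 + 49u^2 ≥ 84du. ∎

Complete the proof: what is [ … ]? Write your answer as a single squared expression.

The leading and trailing coefficients are 6^2 and 7^2, and 84 = 2·6·7, so the trinomial is (6d - 7u)^2.
Hence 36d^2 - 84du + 49u^2 ≥ 0.

(6d - 7u)^2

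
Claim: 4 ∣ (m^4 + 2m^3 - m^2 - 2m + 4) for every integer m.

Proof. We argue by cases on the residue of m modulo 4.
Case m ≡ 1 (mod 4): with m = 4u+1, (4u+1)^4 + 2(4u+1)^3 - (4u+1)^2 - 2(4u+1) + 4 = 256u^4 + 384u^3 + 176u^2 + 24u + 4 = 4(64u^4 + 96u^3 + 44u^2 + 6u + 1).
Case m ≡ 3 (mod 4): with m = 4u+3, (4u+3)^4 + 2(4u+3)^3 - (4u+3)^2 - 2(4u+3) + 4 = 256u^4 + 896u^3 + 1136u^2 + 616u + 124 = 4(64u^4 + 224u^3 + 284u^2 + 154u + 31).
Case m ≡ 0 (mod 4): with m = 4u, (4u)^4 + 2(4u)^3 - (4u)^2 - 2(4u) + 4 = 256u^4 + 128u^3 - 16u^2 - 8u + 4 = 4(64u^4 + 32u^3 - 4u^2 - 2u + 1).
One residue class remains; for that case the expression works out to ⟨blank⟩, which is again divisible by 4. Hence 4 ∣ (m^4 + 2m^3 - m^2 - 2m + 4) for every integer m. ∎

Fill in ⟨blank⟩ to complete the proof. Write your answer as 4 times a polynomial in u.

Only m ≡ 2 (mod 4) is unaccounted for. Put m = 4u+2:
(4u+2)^4 + 2(4u+2)^3 - (4u+2)^2 - 2(4u+2) + 4 expands to 256u^4 + 640u^3 + 560u^2 + 200u + 28,
and factoring out 4 leaves 4(64u^4 + 160u^3 + 140u^2 + 50u + 7).

4(64u^4 + 160u^3 + 140u^2 + 50u + 7)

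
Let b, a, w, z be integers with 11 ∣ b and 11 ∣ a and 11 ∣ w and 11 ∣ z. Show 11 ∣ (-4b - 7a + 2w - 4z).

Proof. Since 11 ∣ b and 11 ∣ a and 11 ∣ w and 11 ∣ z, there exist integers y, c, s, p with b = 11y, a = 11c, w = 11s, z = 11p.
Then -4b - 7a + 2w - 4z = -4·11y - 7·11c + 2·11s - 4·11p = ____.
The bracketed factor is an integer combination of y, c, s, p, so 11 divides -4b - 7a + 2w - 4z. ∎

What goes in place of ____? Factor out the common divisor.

Each term has a factor of 11: -4·11y - 7·11c + 2·11s - 4·11p = 11·(-7c - 4p + 2s - 4y).
Since -7c - 4p + 2s - 4y is an integer, 11 ∣ (-4b - 7a + 2w - 4z).

11(-7c - 4p + 2s - 4y)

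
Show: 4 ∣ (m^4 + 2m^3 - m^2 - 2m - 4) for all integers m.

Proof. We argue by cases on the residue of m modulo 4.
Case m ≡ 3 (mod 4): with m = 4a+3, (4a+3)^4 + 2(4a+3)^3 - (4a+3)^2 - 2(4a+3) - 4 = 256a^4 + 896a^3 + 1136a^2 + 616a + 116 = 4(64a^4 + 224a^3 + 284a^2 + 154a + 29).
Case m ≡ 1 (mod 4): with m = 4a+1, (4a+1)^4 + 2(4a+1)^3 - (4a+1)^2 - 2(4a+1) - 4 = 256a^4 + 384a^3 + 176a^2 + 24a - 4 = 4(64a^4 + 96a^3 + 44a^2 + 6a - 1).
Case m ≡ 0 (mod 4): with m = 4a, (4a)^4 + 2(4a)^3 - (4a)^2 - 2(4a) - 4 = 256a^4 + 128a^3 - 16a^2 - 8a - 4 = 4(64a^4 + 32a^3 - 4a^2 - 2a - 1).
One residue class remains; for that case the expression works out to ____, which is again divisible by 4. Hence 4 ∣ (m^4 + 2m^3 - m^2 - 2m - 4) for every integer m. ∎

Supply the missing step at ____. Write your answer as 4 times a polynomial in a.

4(64a^4 + 160a^3 + 140a^2 + 50a + 5)

Only m ≡ 2 (mod 4) is unaccounted for. Put m = 4a+2:
(4a+2)^4 + 2(4a+2)^3 - (4a+2)^2 - 2(4a+2) - 4 expands to 256a^4 + 640a^3 + 560a^2 + 200a + 20,
and factoring out 4 leaves 4(64a^4 + 160a^3 + 140a^2 + 50a + 5).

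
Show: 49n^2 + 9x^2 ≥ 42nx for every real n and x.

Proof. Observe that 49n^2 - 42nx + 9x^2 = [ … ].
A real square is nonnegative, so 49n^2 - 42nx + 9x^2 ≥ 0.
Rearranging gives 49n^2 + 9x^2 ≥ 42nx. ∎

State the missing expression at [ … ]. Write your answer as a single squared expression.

49n^2 - 42nx + 9x^2 is a perfect-square trinomial: the outer terms are (7n)^2 and (3x)^2, and the cross term is -2·7n·3x.
So 49n^2 - 42nx + 9x^2 = (7n - 3x)^2 ≥ 0.

(7n - 3x)^2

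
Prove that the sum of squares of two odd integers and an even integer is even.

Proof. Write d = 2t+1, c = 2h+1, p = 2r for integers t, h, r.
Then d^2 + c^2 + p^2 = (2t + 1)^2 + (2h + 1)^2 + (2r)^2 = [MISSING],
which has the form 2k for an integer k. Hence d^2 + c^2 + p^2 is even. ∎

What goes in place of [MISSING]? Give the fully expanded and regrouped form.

Expanding: (2t + 1)^2 + (2h + 1)^2 + (2r)^2 = 4h^2 + 4h + 4r^2 + 4t^2 + 4t + 2.
Every term is even; pulling out the factor of 2 gives 2(2h^2 + 2h + 2r^2 + 2t^2 + 2t + 1).

2(2h^2 + 2h + 2r^2 + 2t^2 + 2t + 1)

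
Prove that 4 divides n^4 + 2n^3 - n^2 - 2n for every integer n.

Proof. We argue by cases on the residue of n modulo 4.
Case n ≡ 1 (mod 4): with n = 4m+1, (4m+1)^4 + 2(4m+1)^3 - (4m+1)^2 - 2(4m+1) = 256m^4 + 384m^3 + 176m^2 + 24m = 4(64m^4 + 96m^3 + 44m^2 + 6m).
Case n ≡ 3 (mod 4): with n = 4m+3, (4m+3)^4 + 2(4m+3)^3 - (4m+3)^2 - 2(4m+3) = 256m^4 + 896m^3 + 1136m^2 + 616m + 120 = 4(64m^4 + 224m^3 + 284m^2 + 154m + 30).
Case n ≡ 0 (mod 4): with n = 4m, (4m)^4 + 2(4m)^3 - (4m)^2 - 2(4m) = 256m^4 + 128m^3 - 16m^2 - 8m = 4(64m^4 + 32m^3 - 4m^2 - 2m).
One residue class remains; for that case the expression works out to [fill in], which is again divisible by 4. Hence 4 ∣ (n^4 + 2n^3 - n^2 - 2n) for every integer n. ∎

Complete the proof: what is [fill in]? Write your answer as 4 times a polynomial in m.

Only n ≡ 2 (mod 4) is unaccounted for. Put n = 4m+2:
(4m+2)^4 + 2(4m+2)^3 - (4m+2)^2 - 2(4m+2) expands to 256m^4 + 640m^3 + 560m^2 + 200m + 24,
and factoring out 4 leaves 4(64m^4 + 160m^3 + 140m^2 + 50m + 6).

4(64m^4 + 160m^3 + 140m^2 + 50m + 6)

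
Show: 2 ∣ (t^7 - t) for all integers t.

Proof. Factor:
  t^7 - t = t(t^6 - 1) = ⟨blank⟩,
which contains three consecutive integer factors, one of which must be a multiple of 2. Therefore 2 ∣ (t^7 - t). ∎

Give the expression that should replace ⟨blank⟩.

(t - 1)t(t + 1)(t^4 + t^2 + 1)

t^6 - 1 = (t^2 - 1)(t^4 + t^2 + 1), and t^2 - 1 = (t-1)(t+1).
So t(t^6 - 1) = (t - 1)t(t + 1)(t^4 + t^2 + 1).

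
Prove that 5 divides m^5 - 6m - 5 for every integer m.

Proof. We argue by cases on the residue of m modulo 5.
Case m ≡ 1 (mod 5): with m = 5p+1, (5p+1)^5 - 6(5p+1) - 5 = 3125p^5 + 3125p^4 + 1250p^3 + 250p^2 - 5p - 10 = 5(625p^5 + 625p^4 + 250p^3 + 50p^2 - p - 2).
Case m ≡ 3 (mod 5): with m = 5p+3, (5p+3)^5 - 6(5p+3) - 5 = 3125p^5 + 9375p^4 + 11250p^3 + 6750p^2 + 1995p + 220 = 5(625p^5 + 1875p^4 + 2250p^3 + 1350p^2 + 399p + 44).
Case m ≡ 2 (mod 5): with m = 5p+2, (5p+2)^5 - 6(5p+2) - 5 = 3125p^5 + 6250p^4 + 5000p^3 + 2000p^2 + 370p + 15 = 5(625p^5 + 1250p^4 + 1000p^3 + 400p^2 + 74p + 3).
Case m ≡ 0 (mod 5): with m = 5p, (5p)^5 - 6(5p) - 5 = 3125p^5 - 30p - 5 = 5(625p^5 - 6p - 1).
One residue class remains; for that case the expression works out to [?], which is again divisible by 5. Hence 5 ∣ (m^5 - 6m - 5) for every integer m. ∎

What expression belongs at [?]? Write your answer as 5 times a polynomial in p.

5(625p^5 + 2500p^4 + 4000p^3 + 3200p^2 + 1274p + 199)

The residues treated are {1, 3, 2, 0}, so the missing case is m ≡ 4 (mod 5); write m = 5p+4.
Then (5p+4)^5 - 6(5p+4) - 5 = 3125p^5 + 12500p^4 + 20000p^3 + 16000p^2 + 6370p + 995 = 5(625p^5 + 2500p^4 + 4000p^3 + 3200p^2 + 1274p + 199).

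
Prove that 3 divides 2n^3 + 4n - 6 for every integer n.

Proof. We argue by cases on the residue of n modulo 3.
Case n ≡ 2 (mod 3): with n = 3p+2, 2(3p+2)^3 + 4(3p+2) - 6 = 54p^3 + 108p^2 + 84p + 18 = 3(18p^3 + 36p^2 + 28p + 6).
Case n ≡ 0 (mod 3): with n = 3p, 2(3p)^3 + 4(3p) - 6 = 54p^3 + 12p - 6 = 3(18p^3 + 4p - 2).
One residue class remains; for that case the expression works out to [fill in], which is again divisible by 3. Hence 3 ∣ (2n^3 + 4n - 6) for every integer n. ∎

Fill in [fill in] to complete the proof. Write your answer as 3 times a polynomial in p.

3(18p^3 + 18p^2 + 10p)

Only n ≡ 1 (mod 3) is unaccounted for. Put n = 3p+1:
2(3p+1)^3 + 4(3p+1) - 6 expands to 54p^3 + 54p^2 + 30p,
and factoring out 3 leaves 3(18p^3 + 18p^2 + 10p).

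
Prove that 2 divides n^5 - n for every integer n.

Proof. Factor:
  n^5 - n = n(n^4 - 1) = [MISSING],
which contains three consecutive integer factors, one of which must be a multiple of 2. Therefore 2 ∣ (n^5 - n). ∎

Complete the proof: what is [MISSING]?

n^4 - 1 = (n^2 - 1)(n^2 + 1), and n^2 - 1 = (n-1)(n+1).
So n(n^4 - 1) = (n - 1)n(n + 1)(n^2 + 1).

(n - 1)n(n + 1)(n^2 + 1)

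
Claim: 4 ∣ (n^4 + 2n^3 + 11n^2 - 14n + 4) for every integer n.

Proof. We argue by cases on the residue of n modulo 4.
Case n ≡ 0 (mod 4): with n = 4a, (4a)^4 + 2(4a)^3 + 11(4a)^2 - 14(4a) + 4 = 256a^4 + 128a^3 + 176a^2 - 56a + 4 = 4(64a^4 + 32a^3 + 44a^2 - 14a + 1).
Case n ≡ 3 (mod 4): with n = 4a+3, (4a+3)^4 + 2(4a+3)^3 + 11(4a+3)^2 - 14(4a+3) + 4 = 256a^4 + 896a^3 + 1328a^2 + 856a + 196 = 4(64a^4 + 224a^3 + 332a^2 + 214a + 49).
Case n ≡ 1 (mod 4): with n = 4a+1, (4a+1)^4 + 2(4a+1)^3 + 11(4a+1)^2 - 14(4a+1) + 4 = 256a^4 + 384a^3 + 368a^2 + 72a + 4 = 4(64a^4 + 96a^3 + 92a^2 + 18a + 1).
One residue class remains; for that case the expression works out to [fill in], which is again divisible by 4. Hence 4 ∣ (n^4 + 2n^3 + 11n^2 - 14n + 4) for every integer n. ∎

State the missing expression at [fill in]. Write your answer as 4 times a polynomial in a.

4(64a^4 + 160a^3 + 188a^2 + 86a + 13)

Only n ≡ 2 (mod 4) is unaccounted for. Put n = 4a+2:
(4a+2)^4 + 2(4a+2)^3 + 11(4a+2)^2 - 14(4a+2) + 4 expands to 256a^4 + 640a^3 + 752a^2 + 344a + 52,
and factoring out 4 leaves 4(64a^4 + 160a^3 + 188a^2 + 86a + 13).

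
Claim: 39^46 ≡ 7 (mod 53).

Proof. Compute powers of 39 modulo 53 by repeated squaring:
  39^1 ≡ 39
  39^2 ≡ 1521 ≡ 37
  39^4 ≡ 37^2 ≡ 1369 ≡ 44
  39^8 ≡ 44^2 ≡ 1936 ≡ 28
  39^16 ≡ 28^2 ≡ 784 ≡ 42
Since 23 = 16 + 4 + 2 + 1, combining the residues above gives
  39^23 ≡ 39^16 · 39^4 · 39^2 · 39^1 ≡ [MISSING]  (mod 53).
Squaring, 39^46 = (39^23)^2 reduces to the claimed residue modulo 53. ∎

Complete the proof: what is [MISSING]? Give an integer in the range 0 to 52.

Multiply the listed residues: 42 · 44 · 37 · 39 = 1848 → 68376 → 2666664.
Reducing modulo 53: 2666664 = 50314·53 + 22, so 39^23 ≡ 22.

22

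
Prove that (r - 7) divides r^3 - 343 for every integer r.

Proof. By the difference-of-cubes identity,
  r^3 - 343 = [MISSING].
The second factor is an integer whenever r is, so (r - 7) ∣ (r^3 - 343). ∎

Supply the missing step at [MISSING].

(r - 7)(r^2 + 7r + 49)

Polynomial division of r^3 - 343 by r - 7 leaves remainder 0 and quotient r^2 + 7r + 49.
Hence r^3 - 343 = (r - 7)(r^2 + 7r + 49).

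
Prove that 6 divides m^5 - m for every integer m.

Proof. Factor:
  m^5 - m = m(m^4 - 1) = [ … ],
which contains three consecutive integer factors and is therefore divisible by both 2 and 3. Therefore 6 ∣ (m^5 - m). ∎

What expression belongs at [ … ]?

m^4 - 1 = (m^2 - 1)(m^2 + 1), and m^2 - 1 = (m-1)(m+1).
So m(m^4 - 1) = (m - 1)m(m + 1)(m^2 + 1).

(m - 1)m(m + 1)(m^2 + 1)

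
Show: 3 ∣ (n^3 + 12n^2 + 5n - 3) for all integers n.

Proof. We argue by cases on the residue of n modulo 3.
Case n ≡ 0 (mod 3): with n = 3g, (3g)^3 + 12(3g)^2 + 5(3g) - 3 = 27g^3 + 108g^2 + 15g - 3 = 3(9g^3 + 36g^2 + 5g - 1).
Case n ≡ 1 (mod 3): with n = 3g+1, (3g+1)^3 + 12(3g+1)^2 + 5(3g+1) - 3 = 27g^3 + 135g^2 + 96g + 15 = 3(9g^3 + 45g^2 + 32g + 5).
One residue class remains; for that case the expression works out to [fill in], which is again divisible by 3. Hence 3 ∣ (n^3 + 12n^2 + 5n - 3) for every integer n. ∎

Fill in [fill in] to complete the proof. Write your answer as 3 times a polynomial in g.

3(9g^3 + 54g^2 + 65g + 21)

Only n ≡ 2 (mod 3) is unaccounted for. Put n = 3g+2:
(3g+2)^3 + 12(3g+2)^2 + 5(3g+2) - 3 expands to 27g^3 + 162g^2 + 195g + 63,
and factoring out 3 leaves 3(9g^3 + 54g^2 + 65g + 21).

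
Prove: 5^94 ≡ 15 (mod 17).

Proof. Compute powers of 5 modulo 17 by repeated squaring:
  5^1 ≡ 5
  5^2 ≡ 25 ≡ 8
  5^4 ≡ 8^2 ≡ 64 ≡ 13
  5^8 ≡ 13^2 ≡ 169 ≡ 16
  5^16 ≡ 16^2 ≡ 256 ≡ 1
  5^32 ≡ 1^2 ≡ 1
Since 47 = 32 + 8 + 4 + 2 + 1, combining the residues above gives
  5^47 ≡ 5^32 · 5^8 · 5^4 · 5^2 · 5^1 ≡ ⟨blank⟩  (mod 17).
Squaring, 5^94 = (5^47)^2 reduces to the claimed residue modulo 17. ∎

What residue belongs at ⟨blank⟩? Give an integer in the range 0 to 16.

7

5^32 · 5^8 · 5^4 · 5^2 · 5^1 ≡ 1 · 16 · 13 · 8 · 5 = 8320.
8320 mod 17 = 7, so 5^47 ≡ 7 (mod 17).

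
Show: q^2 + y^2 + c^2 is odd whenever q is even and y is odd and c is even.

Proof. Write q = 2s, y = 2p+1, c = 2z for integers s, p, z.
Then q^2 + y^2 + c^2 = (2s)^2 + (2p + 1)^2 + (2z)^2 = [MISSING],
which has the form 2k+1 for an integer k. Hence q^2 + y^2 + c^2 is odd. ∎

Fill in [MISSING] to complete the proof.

(2s)^2 + (2p + 1)^2 + (2z)^2 = 4p^2 + 4p + 4s^2 + 4z^2 + 1
= 2(2p^2 + 2p + 2s^2 + 2z^2) + 1.
Since 2p^2 + 2p + 2s^2 + 2z^2 is an integer, the sum of squares is of the form 2k+1 for an integer k.

2(2p^2 + 2p + 2s^2 + 2z^2) + 1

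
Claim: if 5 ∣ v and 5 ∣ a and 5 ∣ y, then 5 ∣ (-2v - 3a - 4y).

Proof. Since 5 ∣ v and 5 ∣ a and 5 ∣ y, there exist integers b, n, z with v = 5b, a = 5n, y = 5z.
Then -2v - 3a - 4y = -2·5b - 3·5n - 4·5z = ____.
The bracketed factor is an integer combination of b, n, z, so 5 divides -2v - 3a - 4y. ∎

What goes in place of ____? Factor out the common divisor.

5(-2b - 3n - 4z)

Pull the common 5 out of every term: -2·5b - 3·5n - 4·5z = 5(-2b - 3n - 4z).
-2b - 3n - 4z is an integer, which exhibits the divisibility.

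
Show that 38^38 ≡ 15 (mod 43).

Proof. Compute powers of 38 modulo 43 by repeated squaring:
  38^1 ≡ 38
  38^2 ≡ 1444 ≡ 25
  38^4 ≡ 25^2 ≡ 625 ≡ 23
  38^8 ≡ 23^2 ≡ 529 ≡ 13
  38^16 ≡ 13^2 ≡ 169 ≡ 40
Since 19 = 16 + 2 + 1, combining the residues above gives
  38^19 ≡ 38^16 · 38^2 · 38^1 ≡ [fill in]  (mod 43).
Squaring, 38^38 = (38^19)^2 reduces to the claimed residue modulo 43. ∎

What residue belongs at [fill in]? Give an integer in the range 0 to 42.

38^16 · 38^2 · 38^1 ≡ 40 · 25 · 38 = 38000.
38000 mod 43 = 31, so 38^19 ≡ 31 (mod 43).

31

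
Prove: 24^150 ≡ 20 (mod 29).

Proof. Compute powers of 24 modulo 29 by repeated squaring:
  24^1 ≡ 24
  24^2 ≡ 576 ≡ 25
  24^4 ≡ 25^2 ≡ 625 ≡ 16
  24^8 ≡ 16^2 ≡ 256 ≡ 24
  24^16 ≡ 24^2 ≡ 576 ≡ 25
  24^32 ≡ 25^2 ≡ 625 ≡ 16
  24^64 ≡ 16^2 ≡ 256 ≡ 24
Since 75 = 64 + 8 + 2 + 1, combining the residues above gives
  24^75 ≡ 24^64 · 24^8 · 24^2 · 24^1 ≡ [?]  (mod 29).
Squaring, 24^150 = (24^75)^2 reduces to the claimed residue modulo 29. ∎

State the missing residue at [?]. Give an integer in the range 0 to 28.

Multiply the listed residues: 24 · 24 · 25 · 24 = 576 → 14400 → 345600.
Reducing modulo 29: 345600 = 11917·29 + 7, so 24^75 ≡ 7.

7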